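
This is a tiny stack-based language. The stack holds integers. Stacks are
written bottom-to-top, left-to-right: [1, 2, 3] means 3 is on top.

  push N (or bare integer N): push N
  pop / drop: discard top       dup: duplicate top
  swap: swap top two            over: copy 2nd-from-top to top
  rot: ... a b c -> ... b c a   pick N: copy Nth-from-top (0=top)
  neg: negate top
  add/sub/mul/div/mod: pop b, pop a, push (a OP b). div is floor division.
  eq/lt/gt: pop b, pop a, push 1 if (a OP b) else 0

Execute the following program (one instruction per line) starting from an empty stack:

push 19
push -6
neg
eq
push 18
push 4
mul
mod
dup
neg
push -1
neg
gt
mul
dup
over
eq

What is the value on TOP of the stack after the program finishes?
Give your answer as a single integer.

After 'push 19': [19]
After 'push -6': [19, -6]
After 'neg': [19, 6]
After 'eq': [0]
After 'push 18': [0, 18]
After 'push 4': [0, 18, 4]
After 'mul': [0, 72]
After 'mod': [0]
After 'dup': [0, 0]
After 'neg': [0, 0]
After 'push -1': [0, 0, -1]
After 'neg': [0, 0, 1]
After 'gt': [0, 0]
After 'mul': [0]
After 'dup': [0, 0]
After 'over': [0, 0, 0]
After 'eq': [0, 1]

Answer: 1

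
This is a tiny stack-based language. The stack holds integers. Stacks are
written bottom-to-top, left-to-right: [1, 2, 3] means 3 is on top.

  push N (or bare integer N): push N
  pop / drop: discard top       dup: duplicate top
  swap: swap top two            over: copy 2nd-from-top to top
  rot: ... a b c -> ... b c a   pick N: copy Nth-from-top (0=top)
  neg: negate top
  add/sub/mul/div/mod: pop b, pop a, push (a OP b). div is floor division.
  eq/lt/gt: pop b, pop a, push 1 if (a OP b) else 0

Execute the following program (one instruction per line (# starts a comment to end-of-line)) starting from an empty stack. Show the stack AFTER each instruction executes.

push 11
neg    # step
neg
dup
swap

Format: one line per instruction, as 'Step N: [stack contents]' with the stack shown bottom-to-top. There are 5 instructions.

Step 1: [11]
Step 2: [-11]
Step 3: [11]
Step 4: [11, 11]
Step 5: [11, 11]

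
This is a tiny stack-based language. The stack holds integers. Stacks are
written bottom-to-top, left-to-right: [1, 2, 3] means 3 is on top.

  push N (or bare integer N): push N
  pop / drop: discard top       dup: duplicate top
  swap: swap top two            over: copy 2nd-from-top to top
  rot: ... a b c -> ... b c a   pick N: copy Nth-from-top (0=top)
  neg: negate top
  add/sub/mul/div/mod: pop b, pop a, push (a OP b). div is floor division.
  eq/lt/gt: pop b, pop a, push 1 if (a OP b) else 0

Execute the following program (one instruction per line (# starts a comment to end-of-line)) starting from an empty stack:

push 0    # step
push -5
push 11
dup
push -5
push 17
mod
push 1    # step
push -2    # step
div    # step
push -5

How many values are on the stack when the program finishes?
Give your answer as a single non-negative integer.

Answer: 7

Derivation:
After 'push 0': stack = [0] (depth 1)
After 'push -5': stack = [0, -5] (depth 2)
After 'push 11': stack = [0, -5, 11] (depth 3)
After 'dup': stack = [0, -5, 11, 11] (depth 4)
After 'push -5': stack = [0, -5, 11, 11, -5] (depth 5)
After 'push 17': stack = [0, -5, 11, 11, -5, 17] (depth 6)
After 'mod': stack = [0, -5, 11, 11, 12] (depth 5)
After 'push 1': stack = [0, -5, 11, 11, 12, 1] (depth 6)
After 'push -2': stack = [0, -5, 11, 11, 12, 1, -2] (depth 7)
After 'div': stack = [0, -5, 11, 11, 12, -1] (depth 6)
After 'push -5': stack = [0, -5, 11, 11, 12, -1, -5] (depth 7)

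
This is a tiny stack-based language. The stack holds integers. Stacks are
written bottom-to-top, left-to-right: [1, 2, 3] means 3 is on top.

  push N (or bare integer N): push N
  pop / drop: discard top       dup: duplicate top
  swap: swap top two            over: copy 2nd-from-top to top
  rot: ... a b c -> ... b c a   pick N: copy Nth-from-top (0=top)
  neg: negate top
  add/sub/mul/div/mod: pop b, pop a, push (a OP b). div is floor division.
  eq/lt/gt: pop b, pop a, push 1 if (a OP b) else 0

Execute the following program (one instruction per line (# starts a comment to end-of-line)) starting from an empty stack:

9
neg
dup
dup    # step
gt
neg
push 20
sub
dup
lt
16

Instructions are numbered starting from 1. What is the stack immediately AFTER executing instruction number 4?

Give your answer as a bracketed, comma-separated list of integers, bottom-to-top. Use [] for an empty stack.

Answer: [-9, -9, -9]

Derivation:
Step 1 ('9'): [9]
Step 2 ('neg'): [-9]
Step 3 ('dup'): [-9, -9]
Step 4 ('dup'): [-9, -9, -9]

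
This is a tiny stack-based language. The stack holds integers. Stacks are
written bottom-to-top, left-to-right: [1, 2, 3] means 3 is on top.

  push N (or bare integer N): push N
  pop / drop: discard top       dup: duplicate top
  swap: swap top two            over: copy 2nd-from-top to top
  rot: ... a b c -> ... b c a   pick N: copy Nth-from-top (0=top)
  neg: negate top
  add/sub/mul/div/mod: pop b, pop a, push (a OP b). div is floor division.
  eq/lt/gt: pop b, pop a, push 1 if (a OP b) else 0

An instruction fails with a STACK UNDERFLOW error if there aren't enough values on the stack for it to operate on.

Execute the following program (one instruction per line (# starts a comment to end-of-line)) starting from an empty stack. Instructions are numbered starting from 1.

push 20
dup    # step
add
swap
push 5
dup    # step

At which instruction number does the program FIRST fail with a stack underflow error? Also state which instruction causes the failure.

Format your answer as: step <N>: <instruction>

Answer: step 4: swap

Derivation:
Step 1 ('push 20'): stack = [20], depth = 1
Step 2 ('dup'): stack = [20, 20], depth = 2
Step 3 ('add'): stack = [40], depth = 1
Step 4 ('swap'): needs 2 value(s) but depth is 1 — STACK UNDERFLOW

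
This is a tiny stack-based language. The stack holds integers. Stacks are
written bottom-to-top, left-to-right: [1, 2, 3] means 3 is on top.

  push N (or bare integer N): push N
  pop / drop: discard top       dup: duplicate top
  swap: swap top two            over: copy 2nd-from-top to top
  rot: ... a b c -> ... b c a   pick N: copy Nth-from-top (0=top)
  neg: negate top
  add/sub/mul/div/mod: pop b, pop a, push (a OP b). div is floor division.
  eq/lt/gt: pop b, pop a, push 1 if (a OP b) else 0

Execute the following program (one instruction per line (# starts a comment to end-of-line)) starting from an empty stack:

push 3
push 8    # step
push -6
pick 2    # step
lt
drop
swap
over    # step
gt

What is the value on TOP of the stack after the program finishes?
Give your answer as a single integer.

After 'push 3': [3]
After 'push 8': [3, 8]
After 'push -6': [3, 8, -6]
After 'pick 2': [3, 8, -6, 3]
After 'lt': [3, 8, 1]
After 'drop': [3, 8]
After 'swap': [8, 3]
After 'over': [8, 3, 8]
After 'gt': [8, 0]

Answer: 0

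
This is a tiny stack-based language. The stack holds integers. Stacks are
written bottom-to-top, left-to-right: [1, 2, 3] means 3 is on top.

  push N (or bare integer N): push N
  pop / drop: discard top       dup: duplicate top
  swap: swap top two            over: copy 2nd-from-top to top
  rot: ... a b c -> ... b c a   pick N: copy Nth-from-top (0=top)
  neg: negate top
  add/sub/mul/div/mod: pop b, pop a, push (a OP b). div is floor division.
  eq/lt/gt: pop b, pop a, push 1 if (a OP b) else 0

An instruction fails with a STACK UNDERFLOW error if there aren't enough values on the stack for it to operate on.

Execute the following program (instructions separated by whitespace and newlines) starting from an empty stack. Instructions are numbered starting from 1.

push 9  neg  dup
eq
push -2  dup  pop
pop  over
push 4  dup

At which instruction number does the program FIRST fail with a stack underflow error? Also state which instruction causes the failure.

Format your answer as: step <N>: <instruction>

Step 1 ('push 9'): stack = [9], depth = 1
Step 2 ('neg'): stack = [-9], depth = 1
Step 3 ('dup'): stack = [-9, -9], depth = 2
Step 4 ('eq'): stack = [1], depth = 1
Step 5 ('push -2'): stack = [1, -2], depth = 2
Step 6 ('dup'): stack = [1, -2, -2], depth = 3
Step 7 ('pop'): stack = [1, -2], depth = 2
Step 8 ('pop'): stack = [1], depth = 1
Step 9 ('over'): needs 2 value(s) but depth is 1 — STACK UNDERFLOW

Answer: step 9: over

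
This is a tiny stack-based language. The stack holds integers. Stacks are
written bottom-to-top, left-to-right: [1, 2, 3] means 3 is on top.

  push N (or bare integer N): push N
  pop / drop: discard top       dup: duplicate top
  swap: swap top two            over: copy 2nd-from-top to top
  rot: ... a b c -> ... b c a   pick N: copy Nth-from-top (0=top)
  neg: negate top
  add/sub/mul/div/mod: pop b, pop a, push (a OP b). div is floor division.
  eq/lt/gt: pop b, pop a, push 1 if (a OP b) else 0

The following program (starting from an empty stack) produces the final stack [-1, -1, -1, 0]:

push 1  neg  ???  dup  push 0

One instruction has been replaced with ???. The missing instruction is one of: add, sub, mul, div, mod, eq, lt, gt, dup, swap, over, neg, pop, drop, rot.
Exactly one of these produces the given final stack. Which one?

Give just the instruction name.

Answer: dup

Derivation:
Stack before ???: [-1]
Stack after ???:  [-1, -1]
The instruction that transforms [-1] -> [-1, -1] is: dup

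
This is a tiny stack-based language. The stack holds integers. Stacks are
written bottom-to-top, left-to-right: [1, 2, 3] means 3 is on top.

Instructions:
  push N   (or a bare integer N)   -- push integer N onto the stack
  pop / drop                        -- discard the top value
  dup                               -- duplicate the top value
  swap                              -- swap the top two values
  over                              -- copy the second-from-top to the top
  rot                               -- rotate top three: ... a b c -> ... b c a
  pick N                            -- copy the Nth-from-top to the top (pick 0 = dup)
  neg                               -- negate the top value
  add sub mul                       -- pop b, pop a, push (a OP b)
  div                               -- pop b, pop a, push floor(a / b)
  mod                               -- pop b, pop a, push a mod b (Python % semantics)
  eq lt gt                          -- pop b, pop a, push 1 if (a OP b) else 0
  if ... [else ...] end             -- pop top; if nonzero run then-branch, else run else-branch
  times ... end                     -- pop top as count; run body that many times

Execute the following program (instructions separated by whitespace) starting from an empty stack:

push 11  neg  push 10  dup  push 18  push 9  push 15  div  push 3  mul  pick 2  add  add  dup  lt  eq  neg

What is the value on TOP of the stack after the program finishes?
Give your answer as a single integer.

Answer: 0

Derivation:
After 'push 11': [11]
After 'neg': [-11]
After 'push 10': [-11, 10]
After 'dup': [-11, 10, 10]
After 'push 18': [-11, 10, 10, 18]
After 'push 9': [-11, 10, 10, 18, 9]
After 'push 15': [-11, 10, 10, 18, 9, 15]
After 'div': [-11, 10, 10, 18, 0]
After 'push 3': [-11, 10, 10, 18, 0, 3]
After 'mul': [-11, 10, 10, 18, 0]
After 'pick 2': [-11, 10, 10, 18, 0, 10]
After 'add': [-11, 10, 10, 18, 10]
After 'add': [-11, 10, 10, 28]
After 'dup': [-11, 10, 10, 28, 28]
After 'lt': [-11, 10, 10, 0]
After 'eq': [-11, 10, 0]
After 'neg': [-11, 10, 0]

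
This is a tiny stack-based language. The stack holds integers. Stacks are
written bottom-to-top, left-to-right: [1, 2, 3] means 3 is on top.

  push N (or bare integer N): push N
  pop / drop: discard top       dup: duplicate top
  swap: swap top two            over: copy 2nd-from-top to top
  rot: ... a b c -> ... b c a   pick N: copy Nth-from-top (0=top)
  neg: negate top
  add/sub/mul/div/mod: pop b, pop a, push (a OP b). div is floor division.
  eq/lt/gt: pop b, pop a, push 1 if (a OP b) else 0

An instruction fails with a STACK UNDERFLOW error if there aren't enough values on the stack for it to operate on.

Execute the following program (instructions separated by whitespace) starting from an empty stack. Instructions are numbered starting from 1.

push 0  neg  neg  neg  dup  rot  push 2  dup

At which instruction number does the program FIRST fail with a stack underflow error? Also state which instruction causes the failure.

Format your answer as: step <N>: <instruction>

Step 1 ('push 0'): stack = [0], depth = 1
Step 2 ('neg'): stack = [0], depth = 1
Step 3 ('neg'): stack = [0], depth = 1
Step 4 ('neg'): stack = [0], depth = 1
Step 5 ('dup'): stack = [0, 0], depth = 2
Step 6 ('rot'): needs 3 value(s) but depth is 2 — STACK UNDERFLOW

Answer: step 6: rot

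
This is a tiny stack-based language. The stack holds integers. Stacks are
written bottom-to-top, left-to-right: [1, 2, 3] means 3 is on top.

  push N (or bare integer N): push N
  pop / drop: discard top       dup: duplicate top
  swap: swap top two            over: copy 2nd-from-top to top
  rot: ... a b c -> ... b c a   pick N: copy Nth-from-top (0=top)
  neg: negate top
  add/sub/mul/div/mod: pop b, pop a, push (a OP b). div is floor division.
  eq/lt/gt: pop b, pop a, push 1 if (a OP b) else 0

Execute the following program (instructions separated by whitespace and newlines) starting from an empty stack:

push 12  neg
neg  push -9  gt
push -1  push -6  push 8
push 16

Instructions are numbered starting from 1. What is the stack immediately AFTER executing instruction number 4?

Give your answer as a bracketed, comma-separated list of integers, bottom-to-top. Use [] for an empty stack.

Answer: [12, -9]

Derivation:
Step 1 ('push 12'): [12]
Step 2 ('neg'): [-12]
Step 3 ('neg'): [12]
Step 4 ('push -9'): [12, -9]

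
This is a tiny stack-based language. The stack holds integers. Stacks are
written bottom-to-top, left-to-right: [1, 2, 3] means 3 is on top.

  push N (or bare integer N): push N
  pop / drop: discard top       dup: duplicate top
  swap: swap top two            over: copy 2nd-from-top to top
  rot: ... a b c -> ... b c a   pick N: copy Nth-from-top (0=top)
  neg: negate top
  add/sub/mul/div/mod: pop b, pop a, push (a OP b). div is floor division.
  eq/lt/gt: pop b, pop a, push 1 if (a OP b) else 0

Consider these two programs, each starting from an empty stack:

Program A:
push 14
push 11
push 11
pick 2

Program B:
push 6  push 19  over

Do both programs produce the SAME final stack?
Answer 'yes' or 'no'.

Answer: no

Derivation:
Program A trace:
  After 'push 14': [14]
  After 'push 11': [14, 11]
  After 'push 11': [14, 11, 11]
  After 'pick 2': [14, 11, 11, 14]
Program A final stack: [14, 11, 11, 14]

Program B trace:
  After 'push 6': [6]
  After 'push 19': [6, 19]
  After 'over': [6, 19, 6]
Program B final stack: [6, 19, 6]
Same: no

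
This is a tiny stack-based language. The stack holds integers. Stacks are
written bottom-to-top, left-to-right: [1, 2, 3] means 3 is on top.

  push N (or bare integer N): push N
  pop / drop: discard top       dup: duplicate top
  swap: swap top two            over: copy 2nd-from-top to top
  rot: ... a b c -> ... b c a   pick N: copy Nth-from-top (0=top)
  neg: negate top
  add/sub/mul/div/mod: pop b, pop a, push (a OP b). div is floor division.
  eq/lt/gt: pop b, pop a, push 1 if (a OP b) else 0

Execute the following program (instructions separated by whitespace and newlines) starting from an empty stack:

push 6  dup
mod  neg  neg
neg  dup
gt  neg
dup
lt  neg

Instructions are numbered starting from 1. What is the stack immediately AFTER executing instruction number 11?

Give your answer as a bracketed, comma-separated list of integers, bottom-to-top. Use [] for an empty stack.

Answer: [0]

Derivation:
Step 1 ('push 6'): [6]
Step 2 ('dup'): [6, 6]
Step 3 ('mod'): [0]
Step 4 ('neg'): [0]
Step 5 ('neg'): [0]
Step 6 ('neg'): [0]
Step 7 ('dup'): [0, 0]
Step 8 ('gt'): [0]
Step 9 ('neg'): [0]
Step 10 ('dup'): [0, 0]
Step 11 ('lt'): [0]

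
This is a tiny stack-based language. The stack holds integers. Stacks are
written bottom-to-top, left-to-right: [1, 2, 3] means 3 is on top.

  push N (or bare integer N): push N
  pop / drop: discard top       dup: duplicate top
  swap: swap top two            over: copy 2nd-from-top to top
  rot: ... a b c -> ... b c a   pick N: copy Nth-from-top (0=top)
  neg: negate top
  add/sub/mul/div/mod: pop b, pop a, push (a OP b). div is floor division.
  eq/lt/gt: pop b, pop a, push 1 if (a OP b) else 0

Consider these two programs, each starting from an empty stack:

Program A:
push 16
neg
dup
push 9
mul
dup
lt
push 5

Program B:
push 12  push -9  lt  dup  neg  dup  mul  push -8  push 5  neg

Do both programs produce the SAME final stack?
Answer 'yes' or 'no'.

Program A trace:
  After 'push 16': [16]
  After 'neg': [-16]
  After 'dup': [-16, -16]
  After 'push 9': [-16, -16, 9]
  After 'mul': [-16, -144]
  After 'dup': [-16, -144, -144]
  After 'lt': [-16, 0]
  After 'push 5': [-16, 0, 5]
Program A final stack: [-16, 0, 5]

Program B trace:
  After 'push 12': [12]
  After 'push -9': [12, -9]
  After 'lt': [0]
  After 'dup': [0, 0]
  After 'neg': [0, 0]
  After 'dup': [0, 0, 0]
  After 'mul': [0, 0]
  After 'push -8': [0, 0, -8]
  After 'push 5': [0, 0, -8, 5]
  After 'neg': [0, 0, -8, -5]
Program B final stack: [0, 0, -8, -5]
Same: no

Answer: no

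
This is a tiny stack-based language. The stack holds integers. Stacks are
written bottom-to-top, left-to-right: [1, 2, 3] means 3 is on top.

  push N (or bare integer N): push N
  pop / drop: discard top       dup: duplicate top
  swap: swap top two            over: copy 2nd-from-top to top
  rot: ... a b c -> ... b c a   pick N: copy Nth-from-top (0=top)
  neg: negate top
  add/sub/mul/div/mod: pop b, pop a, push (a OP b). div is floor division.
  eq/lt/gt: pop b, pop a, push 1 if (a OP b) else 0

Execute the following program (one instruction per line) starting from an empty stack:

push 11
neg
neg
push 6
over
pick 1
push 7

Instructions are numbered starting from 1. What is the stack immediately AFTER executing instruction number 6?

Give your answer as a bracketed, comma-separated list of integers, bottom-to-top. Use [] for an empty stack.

Answer: [11, 6, 11, 6]

Derivation:
Step 1 ('push 11'): [11]
Step 2 ('neg'): [-11]
Step 3 ('neg'): [11]
Step 4 ('push 6'): [11, 6]
Step 5 ('over'): [11, 6, 11]
Step 6 ('pick 1'): [11, 6, 11, 6]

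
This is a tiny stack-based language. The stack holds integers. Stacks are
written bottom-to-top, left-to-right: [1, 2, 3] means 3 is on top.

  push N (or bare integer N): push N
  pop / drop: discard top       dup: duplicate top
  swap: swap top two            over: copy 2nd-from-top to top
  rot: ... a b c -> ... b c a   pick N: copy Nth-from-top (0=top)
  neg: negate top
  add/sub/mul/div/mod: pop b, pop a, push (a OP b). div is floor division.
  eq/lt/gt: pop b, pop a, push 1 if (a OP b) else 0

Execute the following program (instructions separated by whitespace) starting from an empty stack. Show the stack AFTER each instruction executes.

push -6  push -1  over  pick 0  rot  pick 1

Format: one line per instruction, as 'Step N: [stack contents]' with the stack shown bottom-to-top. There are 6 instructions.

Step 1: [-6]
Step 2: [-6, -1]
Step 3: [-6, -1, -6]
Step 4: [-6, -1, -6, -6]
Step 5: [-6, -6, -6, -1]
Step 6: [-6, -6, -6, -1, -6]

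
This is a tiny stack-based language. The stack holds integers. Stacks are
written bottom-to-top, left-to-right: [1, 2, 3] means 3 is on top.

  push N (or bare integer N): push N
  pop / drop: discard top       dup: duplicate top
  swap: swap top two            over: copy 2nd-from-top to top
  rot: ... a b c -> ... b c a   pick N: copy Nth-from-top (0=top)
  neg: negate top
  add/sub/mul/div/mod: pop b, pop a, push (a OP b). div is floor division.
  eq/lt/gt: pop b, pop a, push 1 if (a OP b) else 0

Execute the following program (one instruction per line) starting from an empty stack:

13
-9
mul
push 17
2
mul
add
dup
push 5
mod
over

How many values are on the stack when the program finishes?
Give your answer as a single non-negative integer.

Answer: 3

Derivation:
After 'push 13': stack = [13] (depth 1)
After 'push -9': stack = [13, -9] (depth 2)
After 'mul': stack = [-117] (depth 1)
After 'push 17': stack = [-117, 17] (depth 2)
After 'push 2': stack = [-117, 17, 2] (depth 3)
After 'mul': stack = [-117, 34] (depth 2)
After 'add': stack = [-83] (depth 1)
After 'dup': stack = [-83, -83] (depth 2)
After 'push 5': stack = [-83, -83, 5] (depth 3)
After 'mod': stack = [-83, 2] (depth 2)
After 'over': stack = [-83, 2, -83] (depth 3)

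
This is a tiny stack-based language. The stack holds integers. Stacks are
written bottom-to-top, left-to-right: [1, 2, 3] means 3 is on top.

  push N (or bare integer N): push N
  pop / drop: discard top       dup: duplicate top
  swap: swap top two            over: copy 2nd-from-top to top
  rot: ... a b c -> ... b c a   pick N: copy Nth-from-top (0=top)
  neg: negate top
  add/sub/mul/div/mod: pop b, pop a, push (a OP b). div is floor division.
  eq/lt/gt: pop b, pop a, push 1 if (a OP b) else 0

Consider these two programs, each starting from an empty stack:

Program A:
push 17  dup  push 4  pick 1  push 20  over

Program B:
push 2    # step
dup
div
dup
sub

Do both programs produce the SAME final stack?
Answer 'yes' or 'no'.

Answer: no

Derivation:
Program A trace:
  After 'push 17': [17]
  After 'dup': [17, 17]
  After 'push 4': [17, 17, 4]
  After 'pick 1': [17, 17, 4, 17]
  After 'push 20': [17, 17, 4, 17, 20]
  After 'over': [17, 17, 4, 17, 20, 17]
Program A final stack: [17, 17, 4, 17, 20, 17]

Program B trace:
  After 'push 2': [2]
  After 'dup': [2, 2]
  After 'div': [1]
  After 'dup': [1, 1]
  After 'sub': [0]
Program B final stack: [0]
Same: no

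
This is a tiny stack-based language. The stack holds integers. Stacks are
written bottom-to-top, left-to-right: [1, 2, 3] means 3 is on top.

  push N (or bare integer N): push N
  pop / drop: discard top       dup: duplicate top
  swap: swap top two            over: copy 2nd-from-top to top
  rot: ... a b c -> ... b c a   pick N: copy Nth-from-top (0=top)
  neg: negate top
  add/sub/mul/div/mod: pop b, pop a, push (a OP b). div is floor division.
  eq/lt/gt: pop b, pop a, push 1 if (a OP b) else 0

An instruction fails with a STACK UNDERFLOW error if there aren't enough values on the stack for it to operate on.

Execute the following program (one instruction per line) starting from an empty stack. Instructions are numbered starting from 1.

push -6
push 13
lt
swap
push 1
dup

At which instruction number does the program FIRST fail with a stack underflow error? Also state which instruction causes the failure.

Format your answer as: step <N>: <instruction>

Step 1 ('push -6'): stack = [-6], depth = 1
Step 2 ('push 13'): stack = [-6, 13], depth = 2
Step 3 ('lt'): stack = [1], depth = 1
Step 4 ('swap'): needs 2 value(s) but depth is 1 — STACK UNDERFLOW

Answer: step 4: swap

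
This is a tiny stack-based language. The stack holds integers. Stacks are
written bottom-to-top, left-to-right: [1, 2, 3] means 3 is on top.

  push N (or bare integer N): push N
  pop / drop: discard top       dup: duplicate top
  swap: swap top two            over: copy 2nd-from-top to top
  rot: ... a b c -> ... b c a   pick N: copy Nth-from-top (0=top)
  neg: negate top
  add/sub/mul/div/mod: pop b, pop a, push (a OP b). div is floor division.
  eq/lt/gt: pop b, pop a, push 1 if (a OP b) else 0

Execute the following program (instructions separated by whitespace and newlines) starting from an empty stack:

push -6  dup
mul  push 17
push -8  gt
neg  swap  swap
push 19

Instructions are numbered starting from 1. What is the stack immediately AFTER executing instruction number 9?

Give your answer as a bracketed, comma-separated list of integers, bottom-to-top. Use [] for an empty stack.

Step 1 ('push -6'): [-6]
Step 2 ('dup'): [-6, -6]
Step 3 ('mul'): [36]
Step 4 ('push 17'): [36, 17]
Step 5 ('push -8'): [36, 17, -8]
Step 6 ('gt'): [36, 1]
Step 7 ('neg'): [36, -1]
Step 8 ('swap'): [-1, 36]
Step 9 ('swap'): [36, -1]

Answer: [36, -1]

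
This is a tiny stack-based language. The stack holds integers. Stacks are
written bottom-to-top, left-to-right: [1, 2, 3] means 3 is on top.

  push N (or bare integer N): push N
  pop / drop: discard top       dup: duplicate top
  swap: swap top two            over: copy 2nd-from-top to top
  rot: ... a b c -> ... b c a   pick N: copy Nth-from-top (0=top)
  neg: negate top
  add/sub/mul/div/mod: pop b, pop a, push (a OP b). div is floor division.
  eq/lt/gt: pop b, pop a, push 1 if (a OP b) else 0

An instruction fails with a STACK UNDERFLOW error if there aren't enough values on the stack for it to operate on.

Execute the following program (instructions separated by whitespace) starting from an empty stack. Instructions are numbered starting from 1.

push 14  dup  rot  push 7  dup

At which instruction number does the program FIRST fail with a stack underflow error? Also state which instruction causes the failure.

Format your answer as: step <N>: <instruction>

Step 1 ('push 14'): stack = [14], depth = 1
Step 2 ('dup'): stack = [14, 14], depth = 2
Step 3 ('rot'): needs 3 value(s) but depth is 2 — STACK UNDERFLOW

Answer: step 3: rot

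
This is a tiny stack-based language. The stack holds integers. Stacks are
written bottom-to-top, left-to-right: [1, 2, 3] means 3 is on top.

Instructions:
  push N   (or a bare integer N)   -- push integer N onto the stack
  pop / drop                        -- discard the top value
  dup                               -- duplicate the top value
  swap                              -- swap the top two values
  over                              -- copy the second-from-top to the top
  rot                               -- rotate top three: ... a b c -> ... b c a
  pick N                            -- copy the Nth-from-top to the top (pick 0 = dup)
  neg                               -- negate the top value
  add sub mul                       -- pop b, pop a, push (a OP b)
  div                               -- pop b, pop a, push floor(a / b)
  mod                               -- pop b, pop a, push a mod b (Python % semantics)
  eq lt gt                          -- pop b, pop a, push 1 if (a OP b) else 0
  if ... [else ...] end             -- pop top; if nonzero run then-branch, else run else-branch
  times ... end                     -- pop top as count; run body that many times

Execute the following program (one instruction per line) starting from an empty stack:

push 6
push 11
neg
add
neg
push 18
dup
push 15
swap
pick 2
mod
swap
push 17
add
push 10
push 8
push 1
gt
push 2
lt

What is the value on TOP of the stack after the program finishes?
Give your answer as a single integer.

After 'push 6': [6]
After 'push 11': [6, 11]
After 'neg': [6, -11]
After 'add': [-5]
After 'neg': [5]
After 'push 18': [5, 18]
After 'dup': [5, 18, 18]
After 'push 15': [5, 18, 18, 15]
After 'swap': [5, 18, 15, 18]
After 'pick 2': [5, 18, 15, 18, 18]
After 'mod': [5, 18, 15, 0]
After 'swap': [5, 18, 0, 15]
After 'push 17': [5, 18, 0, 15, 17]
After 'add': [5, 18, 0, 32]
After 'push 10': [5, 18, 0, 32, 10]
After 'push 8': [5, 18, 0, 32, 10, 8]
After 'push 1': [5, 18, 0, 32, 10, 8, 1]
After 'gt': [5, 18, 0, 32, 10, 1]
After 'push 2': [5, 18, 0, 32, 10, 1, 2]
After 'lt': [5, 18, 0, 32, 10, 1]

Answer: 1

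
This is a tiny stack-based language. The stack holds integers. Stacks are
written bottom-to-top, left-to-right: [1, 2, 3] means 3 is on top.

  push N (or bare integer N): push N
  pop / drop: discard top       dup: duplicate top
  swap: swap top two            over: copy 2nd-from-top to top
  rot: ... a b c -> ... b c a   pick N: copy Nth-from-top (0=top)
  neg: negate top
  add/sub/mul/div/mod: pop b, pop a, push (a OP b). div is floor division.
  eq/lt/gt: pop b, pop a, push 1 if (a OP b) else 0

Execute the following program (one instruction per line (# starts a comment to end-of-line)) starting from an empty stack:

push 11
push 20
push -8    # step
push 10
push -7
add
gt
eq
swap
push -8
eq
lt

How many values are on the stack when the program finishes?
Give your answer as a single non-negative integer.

Answer: 1

Derivation:
After 'push 11': stack = [11] (depth 1)
After 'push 20': stack = [11, 20] (depth 2)
After 'push -8': stack = [11, 20, -8] (depth 3)
After 'push 10': stack = [11, 20, -8, 10] (depth 4)
After 'push -7': stack = [11, 20, -8, 10, -7] (depth 5)
After 'add': stack = [11, 20, -8, 3] (depth 4)
After 'gt': stack = [11, 20, 0] (depth 3)
After 'eq': stack = [11, 0] (depth 2)
After 'swap': stack = [0, 11] (depth 2)
After 'push -8': stack = [0, 11, -8] (depth 3)
After 'eq': stack = [0, 0] (depth 2)
After 'lt': stack = [0] (depth 1)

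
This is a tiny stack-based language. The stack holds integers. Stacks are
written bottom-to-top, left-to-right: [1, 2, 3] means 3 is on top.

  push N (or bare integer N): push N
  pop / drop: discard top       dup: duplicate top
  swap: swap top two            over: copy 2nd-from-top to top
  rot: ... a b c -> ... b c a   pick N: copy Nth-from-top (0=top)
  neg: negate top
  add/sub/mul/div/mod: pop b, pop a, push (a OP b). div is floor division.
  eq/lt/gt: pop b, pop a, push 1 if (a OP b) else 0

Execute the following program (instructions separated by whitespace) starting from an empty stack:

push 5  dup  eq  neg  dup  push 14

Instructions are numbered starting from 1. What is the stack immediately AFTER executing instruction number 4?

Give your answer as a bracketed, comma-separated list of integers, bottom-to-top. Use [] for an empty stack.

Step 1 ('push 5'): [5]
Step 2 ('dup'): [5, 5]
Step 3 ('eq'): [1]
Step 4 ('neg'): [-1]

Answer: [-1]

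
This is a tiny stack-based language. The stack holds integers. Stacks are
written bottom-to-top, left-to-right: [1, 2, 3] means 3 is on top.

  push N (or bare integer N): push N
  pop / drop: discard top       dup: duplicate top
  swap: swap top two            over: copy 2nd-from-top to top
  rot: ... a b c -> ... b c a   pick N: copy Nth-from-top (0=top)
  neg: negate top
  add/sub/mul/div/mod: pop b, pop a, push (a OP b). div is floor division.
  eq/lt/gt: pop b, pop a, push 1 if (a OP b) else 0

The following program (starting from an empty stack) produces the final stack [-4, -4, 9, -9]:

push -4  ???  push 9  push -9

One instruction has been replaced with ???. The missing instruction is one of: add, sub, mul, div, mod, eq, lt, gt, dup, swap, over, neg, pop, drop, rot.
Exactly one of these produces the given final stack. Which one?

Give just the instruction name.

Answer: dup

Derivation:
Stack before ???: [-4]
Stack after ???:  [-4, -4]
The instruction that transforms [-4] -> [-4, -4] is: dup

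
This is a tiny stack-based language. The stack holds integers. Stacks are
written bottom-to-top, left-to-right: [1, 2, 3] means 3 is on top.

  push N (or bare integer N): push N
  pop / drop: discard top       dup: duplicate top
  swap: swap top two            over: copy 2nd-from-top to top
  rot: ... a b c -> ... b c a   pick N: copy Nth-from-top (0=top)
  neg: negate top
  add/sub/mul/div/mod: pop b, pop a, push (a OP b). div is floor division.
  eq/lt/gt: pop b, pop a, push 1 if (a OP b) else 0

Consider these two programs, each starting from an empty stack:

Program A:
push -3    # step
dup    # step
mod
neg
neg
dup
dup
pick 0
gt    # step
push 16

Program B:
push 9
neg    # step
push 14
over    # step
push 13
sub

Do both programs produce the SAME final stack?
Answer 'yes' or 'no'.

Answer: no

Derivation:
Program A trace:
  After 'push -3': [-3]
  After 'dup': [-3, -3]
  After 'mod': [0]
  After 'neg': [0]
  After 'neg': [0]
  After 'dup': [0, 0]
  After 'dup': [0, 0, 0]
  After 'pick 0': [0, 0, 0, 0]
  After 'gt': [0, 0, 0]
  After 'push 16': [0, 0, 0, 16]
Program A final stack: [0, 0, 0, 16]

Program B trace:
  After 'push 9': [9]
  After 'neg': [-9]
  After 'push 14': [-9, 14]
  After 'over': [-9, 14, -9]
  After 'push 13': [-9, 14, -9, 13]
  After 'sub': [-9, 14, -22]
Program B final stack: [-9, 14, -22]
Same: no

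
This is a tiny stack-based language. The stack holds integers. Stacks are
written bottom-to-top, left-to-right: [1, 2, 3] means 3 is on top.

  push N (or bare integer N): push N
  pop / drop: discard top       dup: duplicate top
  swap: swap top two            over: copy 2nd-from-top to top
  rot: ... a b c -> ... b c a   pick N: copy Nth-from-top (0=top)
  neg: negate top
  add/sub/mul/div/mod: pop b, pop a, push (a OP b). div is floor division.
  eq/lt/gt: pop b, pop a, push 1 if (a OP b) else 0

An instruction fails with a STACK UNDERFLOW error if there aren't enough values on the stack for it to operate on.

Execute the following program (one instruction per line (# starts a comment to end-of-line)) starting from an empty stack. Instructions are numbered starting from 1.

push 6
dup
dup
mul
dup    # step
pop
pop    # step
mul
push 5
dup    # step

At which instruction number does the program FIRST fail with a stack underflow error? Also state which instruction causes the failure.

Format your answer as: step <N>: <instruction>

Step 1 ('push 6'): stack = [6], depth = 1
Step 2 ('dup'): stack = [6, 6], depth = 2
Step 3 ('dup'): stack = [6, 6, 6], depth = 3
Step 4 ('mul'): stack = [6, 36], depth = 2
Step 5 ('dup'): stack = [6, 36, 36], depth = 3
Step 6 ('pop'): stack = [6, 36], depth = 2
Step 7 ('pop'): stack = [6], depth = 1
Step 8 ('mul'): needs 2 value(s) but depth is 1 — STACK UNDERFLOW

Answer: step 8: mul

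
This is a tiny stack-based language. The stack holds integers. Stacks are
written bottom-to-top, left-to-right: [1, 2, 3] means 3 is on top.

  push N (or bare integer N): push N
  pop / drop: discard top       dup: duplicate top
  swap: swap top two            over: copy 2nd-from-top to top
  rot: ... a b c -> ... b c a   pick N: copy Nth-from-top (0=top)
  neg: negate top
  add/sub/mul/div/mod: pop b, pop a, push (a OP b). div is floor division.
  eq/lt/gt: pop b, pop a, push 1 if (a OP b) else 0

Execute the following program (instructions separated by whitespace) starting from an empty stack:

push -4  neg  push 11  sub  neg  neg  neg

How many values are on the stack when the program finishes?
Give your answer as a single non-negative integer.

Answer: 1

Derivation:
After 'push -4': stack = [-4] (depth 1)
After 'neg': stack = [4] (depth 1)
After 'push 11': stack = [4, 11] (depth 2)
After 'sub': stack = [-7] (depth 1)
After 'neg': stack = [7] (depth 1)
After 'neg': stack = [-7] (depth 1)
After 'neg': stack = [7] (depth 1)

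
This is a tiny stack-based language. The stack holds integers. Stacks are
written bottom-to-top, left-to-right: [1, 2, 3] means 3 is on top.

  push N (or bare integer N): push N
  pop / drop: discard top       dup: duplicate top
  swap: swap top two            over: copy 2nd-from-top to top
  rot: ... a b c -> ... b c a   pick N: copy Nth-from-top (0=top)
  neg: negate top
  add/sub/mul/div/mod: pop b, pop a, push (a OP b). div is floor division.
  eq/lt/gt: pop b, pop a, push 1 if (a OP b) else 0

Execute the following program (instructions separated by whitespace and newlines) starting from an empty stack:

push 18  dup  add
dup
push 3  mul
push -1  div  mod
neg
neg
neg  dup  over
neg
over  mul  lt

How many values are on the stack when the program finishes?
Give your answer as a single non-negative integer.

After 'push 18': stack = [18] (depth 1)
After 'dup': stack = [18, 18] (depth 2)
After 'add': stack = [36] (depth 1)
After 'dup': stack = [36, 36] (depth 2)
After 'push 3': stack = [36, 36, 3] (depth 3)
After 'mul': stack = [36, 108] (depth 2)
After 'push -1': stack = [36, 108, -1] (depth 3)
After 'div': stack = [36, -108] (depth 2)
After 'mod': stack = [-72] (depth 1)
After 'neg': stack = [72] (depth 1)
After 'neg': stack = [-72] (depth 1)
After 'neg': stack = [72] (depth 1)
After 'dup': stack = [72, 72] (depth 2)
After 'over': stack = [72, 72, 72] (depth 3)
After 'neg': stack = [72, 72, -72] (depth 3)
After 'over': stack = [72, 72, -72, 72] (depth 4)
After 'mul': stack = [72, 72, -5184] (depth 3)
After 'lt': stack = [72, 0] (depth 2)

Answer: 2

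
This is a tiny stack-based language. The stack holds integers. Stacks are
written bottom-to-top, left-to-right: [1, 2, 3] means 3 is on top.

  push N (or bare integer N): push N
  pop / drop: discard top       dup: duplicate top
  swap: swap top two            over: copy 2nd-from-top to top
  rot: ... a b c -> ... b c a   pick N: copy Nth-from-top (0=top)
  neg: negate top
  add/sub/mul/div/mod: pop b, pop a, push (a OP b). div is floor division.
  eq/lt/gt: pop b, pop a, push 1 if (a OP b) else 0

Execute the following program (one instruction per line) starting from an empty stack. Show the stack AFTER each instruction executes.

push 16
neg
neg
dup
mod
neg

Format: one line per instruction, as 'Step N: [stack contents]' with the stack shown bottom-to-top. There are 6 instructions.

Step 1: [16]
Step 2: [-16]
Step 3: [16]
Step 4: [16, 16]
Step 5: [0]
Step 6: [0]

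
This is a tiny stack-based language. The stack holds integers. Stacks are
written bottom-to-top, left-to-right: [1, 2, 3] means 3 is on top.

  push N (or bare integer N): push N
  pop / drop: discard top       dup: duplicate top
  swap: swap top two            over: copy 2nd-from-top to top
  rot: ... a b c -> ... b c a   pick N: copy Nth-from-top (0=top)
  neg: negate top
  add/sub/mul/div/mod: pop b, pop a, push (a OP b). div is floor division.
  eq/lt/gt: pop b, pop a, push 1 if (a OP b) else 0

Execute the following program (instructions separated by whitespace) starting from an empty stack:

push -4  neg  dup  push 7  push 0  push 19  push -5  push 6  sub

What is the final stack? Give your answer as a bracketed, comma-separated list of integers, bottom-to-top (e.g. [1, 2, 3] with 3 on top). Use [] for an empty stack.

Answer: [4, 4, 7, 0, 19, -11]

Derivation:
After 'push -4': [-4]
After 'neg': [4]
After 'dup': [4, 4]
After 'push 7': [4, 4, 7]
After 'push 0': [4, 4, 7, 0]
After 'push 19': [4, 4, 7, 0, 19]
After 'push -5': [4, 4, 7, 0, 19, -5]
After 'push 6': [4, 4, 7, 0, 19, -5, 6]
After 'sub': [4, 4, 7, 0, 19, -11]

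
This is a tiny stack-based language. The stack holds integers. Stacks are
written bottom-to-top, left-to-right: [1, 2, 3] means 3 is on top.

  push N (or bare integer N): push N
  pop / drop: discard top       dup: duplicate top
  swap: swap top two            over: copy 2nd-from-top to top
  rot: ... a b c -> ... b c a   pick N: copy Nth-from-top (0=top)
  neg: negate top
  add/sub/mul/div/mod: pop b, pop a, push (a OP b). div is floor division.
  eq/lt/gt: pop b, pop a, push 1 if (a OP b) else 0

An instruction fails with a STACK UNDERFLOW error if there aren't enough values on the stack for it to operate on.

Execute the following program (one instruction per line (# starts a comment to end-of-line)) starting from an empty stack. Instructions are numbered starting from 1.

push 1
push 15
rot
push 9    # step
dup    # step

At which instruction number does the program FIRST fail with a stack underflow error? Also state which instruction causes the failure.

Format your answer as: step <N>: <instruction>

Step 1 ('push 1'): stack = [1], depth = 1
Step 2 ('push 15'): stack = [1, 15], depth = 2
Step 3 ('rot'): needs 3 value(s) but depth is 2 — STACK UNDERFLOW

Answer: step 3: rot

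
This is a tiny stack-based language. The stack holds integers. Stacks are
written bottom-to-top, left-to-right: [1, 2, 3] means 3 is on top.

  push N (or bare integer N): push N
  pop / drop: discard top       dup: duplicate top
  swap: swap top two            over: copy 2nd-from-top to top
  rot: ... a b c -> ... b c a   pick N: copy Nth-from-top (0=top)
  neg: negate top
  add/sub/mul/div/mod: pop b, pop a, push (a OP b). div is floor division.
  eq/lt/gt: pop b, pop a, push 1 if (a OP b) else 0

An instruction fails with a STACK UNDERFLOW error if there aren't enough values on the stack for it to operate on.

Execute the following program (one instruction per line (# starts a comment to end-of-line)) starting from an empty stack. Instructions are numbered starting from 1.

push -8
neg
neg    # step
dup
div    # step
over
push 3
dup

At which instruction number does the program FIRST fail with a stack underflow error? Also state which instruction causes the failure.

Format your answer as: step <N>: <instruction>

Step 1 ('push -8'): stack = [-8], depth = 1
Step 2 ('neg'): stack = [8], depth = 1
Step 3 ('neg'): stack = [-8], depth = 1
Step 4 ('dup'): stack = [-8, -8], depth = 2
Step 5 ('div'): stack = [1], depth = 1
Step 6 ('over'): needs 2 value(s) but depth is 1 — STACK UNDERFLOW

Answer: step 6: over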